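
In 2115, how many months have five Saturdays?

A month of length L has five Saturdays iff its first Saturday is on day ≤ L−28 (so day 1–3 in a 31-day month, 1–2 in a 30-day month, day 1 in a leap February).
Checking each month of 2115: Jan starts Tue (31d); Feb starts Fri (28d); Mar starts Fri (31d) ✓; Apr starts Mon (30d); May starts Wed (31d); Jun starts Sat (30d) ✓; Jul starts Mon (31d); Aug starts Thu (31d) ✓; Sep starts Sun (30d); Oct starts Tue (31d); Nov starts Fri (30d) ✓; Dec starts Sun (31d).
Five-Saturday months: March, June, August, November → 4.

4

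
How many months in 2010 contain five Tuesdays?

A month of length L has five Tuesdays iff its first Tuesday is on day ≤ L−28 (so day 1–3 in a 31-day month, 1–2 in a 30-day month, day 1 in a leap February).
Checking each month of 2010: Jan starts Fri (31d); Feb starts Mon (28d); Mar starts Mon (31d) ✓; Apr starts Thu (30d); May starts Sat (31d); Jun starts Tue (30d) ✓; Jul starts Thu (31d); Aug starts Sun (31d) ✓; Sep starts Wed (30d); Oct starts Fri (31d); Nov starts Mon (30d) ✓; Dec starts Wed (31d).
Five-Tuesday months: March, June, August, November → 4.

4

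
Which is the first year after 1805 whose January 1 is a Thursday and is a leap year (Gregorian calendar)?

Jan 1 advances by 2 weekdays after a leap year and by 1 after a common year.
1805: Jan 1 is Tuesday.
1806: Wednesday
1807: Thursday
1808: Friday (leap)
1809: Sunday
1810: Monday
1811: Tuesday
1812: Wednesday (leap)
1813: Friday
1814: Saturday
1815: Sunday
1816: Monday (leap)
1817: Wednesday
1818: Thursday
1819: Friday
1820: Saturday (leap)
1821: Monday
1822: Tuesday
1823: Wednesday
1824: Thursday (leap)
1824 begins on a Thursday and is a leap year.

1824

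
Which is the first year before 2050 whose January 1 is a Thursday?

2043

Jan 1 advances by 2 weekdays after a leap year and by 1 after a common year.
2050: Jan 1 is Saturday.
2049: Friday
2048: Wednesday (leap)
2047: Tuesday
2046: Monday
2045: Sunday
2044: Friday (leap)
2043: Thursday
2043 begins on a Thursday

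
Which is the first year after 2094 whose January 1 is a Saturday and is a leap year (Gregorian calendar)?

Jan 1 advances by 2 weekdays after a leap year and by 1 after a common year.
2094: Jan 1 is Friday.
2095: Saturday
2096: Sunday (leap)
2097: Tuesday
2098: Wednesday
2099: Thursday
2100: Friday
2101: Saturday
2102: Sunday
2103: Monday
2104: Tuesday (leap)
2105: Thursday
2106: Friday
2107: Saturday
2108: Sunday (leap)
2109: Tuesday
2110: Wednesday
2111: Thursday
2112: Friday (leap)
2113: Sunday
2114: Monday
2115: Tuesday
2116: Wednesday (leap)
2117: Friday
2118: Saturday
2119: Sunday
2120: Monday (leap)
2121: Wednesday
2122: Thursday
2123: Friday
2124: Saturday (leap)
2124 begins on a Saturday and is a leap year.

2124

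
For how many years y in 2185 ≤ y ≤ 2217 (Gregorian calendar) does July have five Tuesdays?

July has 31 days; it has five Tuesdays when Tuesday falls among the first (month-length − 28) days — i.e. when July 1 is one of Tuesday/Monday/Sunday.
July 1 by year: 2185:Fri 2186:Sat 2187:Sun✓ 2188:Tue✓ 2189:Wed 2190:Thu 2191:Fri 2192:Sun✓ 2193:Mon✓ 2194:Tue✓ 2195:Wed 2196:Fri 2197:Sat 2198:Sun✓ 2199:Mon✓ …(3 more)… 2203:Fri 2204:Sun✓ 2205:Mon✓ 2206:Tue✓ 2207:Wed 2208:Fri 2209:Sat 2210:Sun✓ 2211:Mon✓ 2212:Wed 2213:Thu 2214:Fri 2215:Sat 2216:Mon✓ 2217:Tue✓
Years with five Tuesdays: 2187, 2188, 2192, 2193, 2194, 2198, 2199, 2200, 2204, 2205, 2206, 2210, 2211, 2216, 2217 → 15.

15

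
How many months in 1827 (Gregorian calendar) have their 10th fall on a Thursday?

1

Check the 10th of each month of 1827: Jan 10: Wed, Feb 10: Sat, Mar 10: Sat, Apr 10: Tue, May 10: Thu, Jun 10: Sun, Jul 10: Tue, Aug 10: Fri, Sep 10: Mon, Oct 10: Wed, Nov 10: Sat, Dec 10: Mon.
Thursday occurs in May — 1 month.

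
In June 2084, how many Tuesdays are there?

June 2084 has 30 days and begins on Thursday.
The first Tuesday is June 6.
Tuesdays fall on 6, 13, 20, 27 — that's 4.

4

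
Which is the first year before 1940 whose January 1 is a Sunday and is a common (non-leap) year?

Jan 1 advances by 2 weekdays after a leap year and by 1 after a common year.
1940: Jan 1 is Monday (leap).
1939: Sunday
1939 begins on a Sunday and is a common year.

1939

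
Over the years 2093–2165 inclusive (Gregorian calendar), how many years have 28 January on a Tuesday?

Track 28 January's weekday year by year (advancing +1, or +2 across a Feb 29):
  2093: Wed  2094: Thu (+1)  2095: Fri (+1)  2096: Sat (+1)  2097: Mon (+2)
  2098: Tue (+1) ✓  2099: Wed (+1)  2100: Thu (+1)  2101: Fri (+1)  2102: Sat (+1)
  2103: Sun (+1)  2104: Mon (+1)  2105: Wed (+2)  2106: Thu (+1)  … (45 more years) …
  2152: Fri (+1)  2153: Sun (+2)  2154: Mon (+1)  2155: Tue (+1) ✓  2156: Wed (+1)
  2157: Fri (+2)  2158: Sat (+1)  2159: Sun (+1)  2160: Mon (+1)  2161: Wed (+2)
  2162: Thu (+1)  2163: Fri (+1)  2164: Sat (+1)  2165: Mon (+2)
Tuesday years: 2098, 2110, 2116, 2121, 2127, 2138, 2144, 2149, 2155 — 9 in total.

9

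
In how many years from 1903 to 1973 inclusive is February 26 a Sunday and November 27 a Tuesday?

2

Check each year's weekday for February 26 and November 27:
  1903: Thu/Fri  1904: Fri/Sun  1905: Sun/Mon  1906: Mon/Tue  1907: Tue/Wed  1908: Wed/Fri  1909: Fri/Sat  1910: Sat/Sun  1911: Sun/Mon  1912: Mon/Wed  1913: Wed/Thu  1914: Thu/Fri  1915: Fri/Sat  1916: Sat/Mon  …(43 more)…  1960: Fri/Sun  1961: Sun/Mon  1962: Mon/Tue  1963: Tue/Wed  1964: Wed/Fri  1965: Fri/Sat  1966: Sat/Sun  1967: Sun/Mon  1968: Mon/Wed  1969: Wed/Thu  1970: Thu/Fri  1971: Fri/Sat  1972: Sat/Mon  1973: Mon/Tue
Both conditions hold in: 1928, 1956 — 2.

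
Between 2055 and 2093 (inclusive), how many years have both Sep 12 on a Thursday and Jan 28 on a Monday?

Check each year's weekday for Sep 12 and Jan 28:
  2055: Sun/Thu  2056: Tue/Fri  2057: Wed/Sun  2058: Thu/Mon ✓  2059: Fri/Tue  2060: Sun/Wed  2061: Mon/Fri  2062: Tue/Sat  2063: Wed/Sun  2064: Fri/Mon  2065: Sat/Wed  2066: Sun/Thu  2067: Mon/Fri  2068: Wed/Sat  …(11 more)…  2080: Thu/Sun  2081: Fri/Tue  2082: Sat/Wed  2083: Sun/Thu  2084: Tue/Fri  2085: Wed/Sun  2086: Thu/Mon ✓  2087: Fri/Tue  2088: Sun/Wed  2089: Mon/Fri  2090: Tue/Sat  2091: Wed/Sun  2092: Fri/Mon  2093: Sat/Wed
Both conditions hold in: 2058, 2069, 2075, 2086 — 4.

4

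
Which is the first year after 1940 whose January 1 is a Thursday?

1942

Jan 1 advances by 2 weekdays after a leap year and by 1 after a common year.
1940: Jan 1 is Monday (leap).
1941: Wednesday
1942: Thursday
1942 begins on a Thursday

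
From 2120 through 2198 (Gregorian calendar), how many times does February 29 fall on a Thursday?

3

Leap years in 2120–2198: 20 of them.
Feb 29 weekday advances by 5 (mod 7) from one leap year to the next four years later (or differs when a century non-leap intervenes).
Leap-day weekdays: 2120:Thu✓ 2124:Tue 2128:Sun 2132:Fri 2136:Wed 2140:Mon 2144:Sat 2148:Thu✓ 2152:Tue 2156:Sun 2160:Fri 2164:Wed 2168:Mon 2172:Sat 2176:Thu✓ 2180:Tue 2184:Sun 2188:Fri 2192:Wed 2196:Mon
Thursday: 2120, 2148, 2176 → 3.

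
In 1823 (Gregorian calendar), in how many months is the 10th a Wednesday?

Check the 10th of each month of 1823: Jan 10: Fri, Feb 10: Mon, Mar 10: Mon, Apr 10: Thu, May 10: Sat, Jun 10: Tue, Jul 10: Thu, Aug 10: Sun, Sep 10: Wed, Oct 10: Fri, Nov 10: Mon, Dec 10: Wed.
Wednesday occurs in September, December — 2 months.

2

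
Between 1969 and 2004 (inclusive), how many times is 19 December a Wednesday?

Track 19 December's weekday year by year (advancing +1, or +2 across a Feb 29):
  1969: Fri  1970: Sat (+1)  1971: Sun (+1)  1972: Tue (+2)  1973: Wed (+1) ✓
  1974: Thu (+1)  1975: Fri (+1)  1976: Sun (+2)  1977: Mon (+1)  1978: Tue (+1)
  1979: Wed (+1) ✓  1980: Fri (+2)  1981: Sat (+1)  1982: Sun (+1)  … (8 more years) …
  1991: Thu (+1)  1992: Sat (+2)  1993: Sun (+1)  1994: Mon (+1)  1995: Tue (+1)
  1996: Thu (+2)  1997: Fri (+1)  1998: Sat (+1)  1999: Sun (+1)  2000: Tue (+2)
  2001: Wed (+1) ✓  2002: Thu (+1)  2003: Fri (+1)  2004: Sun (+2)
Wednesday years: 1973, 1979, 1984, 1990, 2001 — 5 in total.

5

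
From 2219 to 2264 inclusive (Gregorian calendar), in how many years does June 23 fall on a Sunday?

Track June 23's weekday year by year (advancing +1, or +2 across a Feb 29):
  2219: Wed  2220: Fri (+2)  2221: Sat (+1)  2222: Sun (+1) ✓  2223: Mon (+1)
  2224: Wed (+2)  2225: Thu (+1)  2226: Fri (+1)  2227: Sat (+1)  2228: Mon (+2)
  2229: Tue (+1)  2230: Wed (+1)  2231: Thu (+1)  2232: Sat (+2)  … (18 more years) …
  2251: Mon (+1)  2252: Wed (+2)  2253: Thu (+1)  2254: Fri (+1)  2255: Sat (+1)
  2256: Mon (+2)  2257: Tue (+1)  2258: Wed (+1)  2259: Thu (+1)  2260: Sat (+2)
  2261: Sun (+1) ✓  2262: Mon (+1)  2263: Tue (+1)  2264: Thu (+2)
Sunday years: 2222, 2233, 2239, 2244, 2250, 2261 — 6 in total.

6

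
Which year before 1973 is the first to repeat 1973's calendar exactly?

Two years share a calendar iff Jan 1 falls on the same weekday and both are leap or both are common. 1973: Jan 1 is Monday, common year.
1972: Jan 1 Saturday, leap
1971: Jan 1 Friday, common
1970: Jan 1 Thursday, common
1969: Jan 1 Wednesday, common
1968: Jan 1 Monday, leap
1967: Jan 1 Sunday, common
1966: Jan 1 Saturday, common
1965: Jan 1 Friday, common
1964: Jan 1 Wednesday, leap
1963: Jan 1 Tuesday, common
1962: Jan 1 Monday, common
1962 matches on both conditions.

1962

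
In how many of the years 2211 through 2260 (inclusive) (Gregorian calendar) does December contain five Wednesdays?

22

December has 31 days; it has five Wednesdays when Wednesday falls among the first (month-length − 28) days — i.e. when December 1 is one of Wednesday/Tuesday/Monday.
December 1 by year: 2211:Sun 2212:Tue✓ 2213:Wed✓ 2214:Thu 2215:Fri 2216:Sun 2217:Mon✓ 2218:Tue✓ 2219:Wed✓ 2220:Fri 2221:Sat 2222:Sun 2223:Mon✓ 2224:Wed✓ 2225:Thu …(20 more)… 2246:Tue✓ 2247:Wed✓ 2248:Fri 2249:Sat 2250:Sun 2251:Mon✓ 2252:Wed✓ 2253:Thu 2254:Fri 2255:Sat 2256:Mon✓ 2257:Tue✓ 2258:Wed✓ 2259:Thu 2260:Sat
Years with five Wednesdays: 2212, 2213, 2217, 2218, 2219, 2223, 2224, 2228, 2229, 2230, 2234, 2235, 2240, 2241, 2245, 2246, 2247, 2251, 2252, 2256, 2257, 2258 → 22.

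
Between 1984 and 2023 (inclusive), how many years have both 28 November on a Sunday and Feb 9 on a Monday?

1

Check each year's weekday for 28 November and Feb 9:
  1984: Wed/Thu  1985: Thu/Sat  1986: Fri/Sun  1987: Sat/Mon  1988: Mon/Tue  1989: Tue/Thu  1990: Wed/Fri  1991: Thu/Sat  1992: Sat/Sun  1993: Sun/Tue  1994: Mon/Wed  1995: Tue/Thu  1996: Thu/Fri  1997: Fri/Sun  …(12 more)…  2010: Sun/Tue  2011: Mon/Wed  2012: Wed/Thu  2013: Thu/Sat  2014: Fri/Sun  2015: Sat/Mon  2016: Mon/Tue  2017: Tue/Thu  2018: Wed/Fri  2019: Thu/Sat  2020: Sat/Sun  2021: Sun/Tue  2022: Mon/Wed  2023: Tue/Thu
Both conditions hold in: 2004 — 1.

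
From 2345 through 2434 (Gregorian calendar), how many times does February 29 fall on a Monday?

3

Leap years in 2345–2434: 22 of them.
Feb 29 weekday advances by 5 (mod 7) from one leap year to the next four years later (or differs when a century non-leap intervenes).
Leap-day weekdays: 2348:Sun 2352:Fri 2356:Wed 2360:Mon✓ 2364:Sat 2368:Thu 2372:Tue 2376:Sun 2380:Fri 2384:Wed 2388:Mon✓ 2392:Sat 2396:Thu 2400:Tue 2404:Sun 2408:Fri 2412:Wed 2416:Mon✓ 2420:Sat 2424:Thu 2428:Tue 2432:Sun
Monday: 2360, 2388, 2416 → 3.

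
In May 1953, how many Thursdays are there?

4

May 1953 has 31 days and begins on Friday.
The first Thursday is May 7.
Thursdays fall on 7, 14, 21, 28 — that's 4.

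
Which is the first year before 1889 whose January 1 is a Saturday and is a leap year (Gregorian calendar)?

Jan 1 advances by 2 weekdays after a leap year and by 1 after a common year.
1889: Jan 1 is Tuesday.
1888: Sunday (leap)
1887: Saturday
1886: Friday
1885: Thursday
1884: Tuesday (leap)
1883: Monday
1882: Sunday
1881: Saturday
1880: Thursday (leap)
1879: Wednesday
1878: Tuesday
1877: Monday
1876: Saturday (leap)
1876 begins on a Saturday and is a leap year.

1876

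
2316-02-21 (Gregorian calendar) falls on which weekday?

Monday

January 1, 2316 is a Saturday.
February 21 is day 52 of the year, i.e. 51 days after Jan 1.
51 mod 7 = 2, so advance 2 weekdays from Saturday: Monday.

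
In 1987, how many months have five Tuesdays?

A month of length L has five Tuesdays iff its first Tuesday is on day ≤ L−28 (so day 1–3 in a 31-day month, 1–2 in a 30-day month, day 1 in a leap February).
Checking each month of 1987: Jan starts Thu (31d); Feb starts Sun (28d); Mar starts Sun (31d) ✓; Apr starts Wed (30d); May starts Fri (31d); Jun starts Mon (30d) ✓; Jul starts Wed (31d); Aug starts Sat (31d); Sep starts Tue (30d) ✓; Oct starts Thu (31d); Nov starts Sun (30d); Dec starts Tue (31d) ✓.
Five-Tuesday months: March, June, September, December → 4.

4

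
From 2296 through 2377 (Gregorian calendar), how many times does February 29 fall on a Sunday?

3

Leap years in 2296–2377: 20 of them.
Feb 29 weekday advances by 5 (mod 7) from one leap year to the next four years later (or differs when a century non-leap intervenes).
Leap-day weekdays: 2296:Sat 2304:Mon 2308:Sat 2312:Thu 2316:Tue 2320:Sun✓ 2324:Fri 2328:Wed 2332:Mon 2336:Sat 2340:Thu 2344:Tue 2348:Sun✓ 2352:Fri 2356:Wed 2360:Mon 2364:Sat 2368:Thu 2372:Tue 2376:Sun✓
Sunday: 2320, 2348, 2376 → 3.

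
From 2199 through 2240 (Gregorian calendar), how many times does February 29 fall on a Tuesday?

Leap years in 2199–2240: 10 of them.
Feb 29 weekday advances by 5 (mod 7) from one leap year to the next four years later (or differs when a century non-leap intervenes).
Leap-day weekdays: 2204:Wed 2208:Mon 2212:Sat 2216:Thu 2220:Tue✓ 2224:Sun 2228:Fri 2232:Wed 2236:Mon 2240:Sat
Tuesday: 2220 → 1.

1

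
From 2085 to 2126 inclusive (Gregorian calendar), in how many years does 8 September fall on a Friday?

5

Track 8 September's weekday year by year (advancing +1, or +2 across a Feb 29):
  2085: Sat  2086: Sun (+1)  2087: Mon (+1)  2088: Wed (+2)  2089: Thu (+1)
  2090: Fri (+1) ✓  2091: Sat (+1)  2092: Mon (+2)  2093: Tue (+1)  2094: Wed (+1)
  2095: Thu (+1)  2096: Sat (+2)  2097: Sun (+1)  2098: Mon (+1)  … (14 more years) …
  2113: Fri (+1) ✓  2114: Sat (+1)  2115: Sun (+1)  2116: Tue (+2)  2117: Wed (+1)
  2118: Thu (+1)  2119: Fri (+1) ✓  2120: Sun (+2)  2121: Mon (+1)  2122: Tue (+1)
  2123: Wed (+1)  2124: Fri (+2) ✓  2125: Sat (+1)  2126: Sun (+1)
Friday years: 2090, 2102, 2113, 2119, 2124 — 5 in total.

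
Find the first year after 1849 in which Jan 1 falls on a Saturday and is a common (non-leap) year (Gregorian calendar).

1853

Jan 1 advances by 2 weekdays after a leap year and by 1 after a common year.
1849: Jan 1 is Monday.
1850: Tuesday
1851: Wednesday
1852: Thursday (leap)
1853: Saturday
1853 begins on a Saturday and is a common year.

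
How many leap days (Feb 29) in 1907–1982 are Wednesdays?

2

Leap years in 1907–1982: 19 of them.
Feb 29 weekday advances by 5 (mod 7) from one leap year to the next four years later (or differs when a century non-leap intervenes).
Leap-day weekdays: 1908:Sat 1912:Thu 1916:Tue 1920:Sun 1924:Fri 1928:Wed✓ 1932:Mon 1936:Sat 1940:Thu 1944:Tue 1948:Sun 1952:Fri 1956:Wed✓ 1960:Mon 1964:Sat 1968:Thu 1972:Tue 1976:Sun 1980:Fri
Wednesday: 1928, 1956 → 2.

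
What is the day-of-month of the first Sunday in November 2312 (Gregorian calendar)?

3

November 1, 2312 is a Friday, so the first Sunday is the 3rd.
The first Sunday is 3 + 0 = 3.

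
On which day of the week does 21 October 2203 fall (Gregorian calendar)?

January 1, 2203 is a Saturday.
October 21 is day 294 of the year, i.e. 293 days after Jan 1.
293 mod 7 = 6, so advance 6 weekdays from Saturday: Friday.

Friday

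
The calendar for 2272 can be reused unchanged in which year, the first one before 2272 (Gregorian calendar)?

2244

Two years share a calendar iff Jan 1 falls on the same weekday and both are leap or both are common. 2272: Jan 1 is Monday, leap year.
2271: Jan 1 Sunday, common
2270: Jan 1 Saturday, common
2269: Jan 1 Friday, common
2268: Jan 1 Wednesday, leap
2267: Jan 1 Tuesday, common
2266: Jan 1 Monday, common
2265: Jan 1 Sunday, common
2264: Jan 1 Friday, leap
2263: Jan 1 Thursday, common
2262: Jan 1 Wednesday, common
2261: Jan 1 Tuesday, common
2260: Jan 1 Sunday, leap
2259: Jan 1 Saturday, common
2258: Jan 1 Friday, common
2257: Jan 1 Thursday, common
2256: Jan 1 Tuesday, leap
2255: Jan 1 Monday, common
2254: Jan 1 Sunday, common
2253: Jan 1 Saturday, common
2252: Jan 1 Thursday, leap
2251: Jan 1 Wednesday, common
2250: Jan 1 Tuesday, common
2249: Jan 1 Monday, common
2248: Jan 1 Saturday, leap
2247: Jan 1 Friday, common
2246: Jan 1 Thursday, common
2245: Jan 1 Wednesday, common
2244: Jan 1 Monday, leap
2244 matches on both conditions.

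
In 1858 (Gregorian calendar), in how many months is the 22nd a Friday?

Check the 22nd of each month of 1858: Jan 22: Fri, Feb 22: Mon, Mar 22: Mon, Apr 22: Thu, May 22: Sat, Jun 22: Tue, Jul 22: Thu, Aug 22: Sun, Sep 22: Wed, Oct 22: Fri, Nov 22: Mon, Dec 22: Wed.
Friday occurs in January, October — 2 months.

2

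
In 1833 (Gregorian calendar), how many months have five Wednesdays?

A month of length L has five Wednesdays iff its first Wednesday is on day ≤ L−28 (so day 1–3 in a 31-day month, 1–2 in a 30-day month, day 1 in a leap February).
Checking each month of 1833: Jan starts Tue (31d) ✓; Feb starts Fri (28d); Mar starts Fri (31d); Apr starts Mon (30d); May starts Wed (31d) ✓; Jun starts Sat (30d); Jul starts Mon (31d) ✓; Aug starts Thu (31d); Sep starts Sun (30d); Oct starts Tue (31d) ✓; Nov starts Fri (30d); Dec starts Sun (31d).
Five-Wednesday months: January, May, July, October → 4.

4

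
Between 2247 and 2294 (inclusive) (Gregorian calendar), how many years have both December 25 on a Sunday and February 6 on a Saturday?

Check each year's weekday for December 25 and February 6:
  2247: Sat/Sat  2248: Mon/Sun  2249: Tue/Tue  2250: Wed/Wed  2251: Thu/Thu  2252: Sat/Fri  2253: Sun/Sun  2254: Mon/Mon  2255: Tue/Tue  2256: Thu/Wed  2257: Fri/Fri  2258: Sat/Sat  2259: Sun/Sun  2260: Tue/Mon  …(20 more)…  2281: Sun/Sun  2282: Mon/Mon  2283: Tue/Tue  2284: Thu/Wed  2285: Fri/Fri  2286: Sat/Sat  2287: Sun/Sun  2288: Tue/Mon  2289: Wed/Wed  2290: Thu/Thu  2291: Fri/Fri  2292: Sun/Sat ✓  2293: Mon/Mon  2294: Tue/Tue
Both conditions hold in: 2264, 2292 — 2.

2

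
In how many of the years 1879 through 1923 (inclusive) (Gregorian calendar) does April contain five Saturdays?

14

April has 30 days; it has five Saturdays when Saturday falls among the first (month-length − 28) days — i.e. when April 1 is one of Saturday/Friday.
April 1 by year: 1879:Tue 1880:Thu 1881:Fri✓ 1882:Sat✓ 1883:Sun 1884:Tue 1885:Wed 1886:Thu 1887:Fri✓ 1888:Sun 1889:Mon 1890:Tue 1891:Wed 1892:Fri✓ 1893:Sat✓ …(15 more)… 1909:Thu 1910:Fri✓ 1911:Sat✓ 1912:Mon 1913:Tue 1914:Wed 1915:Thu 1916:Sat✓ 1917:Sun 1918:Mon 1919:Tue 1920:Thu 1921:Fri✓ 1922:Sat✓ 1923:Sun
Years with five Saturdays: 1881, 1882, 1887, 1892, 1893, 1898, 1899, 1904, 1905, 1910, 1911, 1916, 1921, 1922 → 14.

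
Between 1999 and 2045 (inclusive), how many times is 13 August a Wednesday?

Track 13 August's weekday year by year (advancing +1, or +2 across a Feb 29):
  1999: Fri  2000: Sun (+2)  2001: Mon (+1)  2002: Tue (+1)  2003: Wed (+1) ✓
  2004: Fri (+2)  2005: Sat (+1)  2006: Sun (+1)  2007: Mon (+1)  2008: Wed (+2) ✓
  2009: Thu (+1)  2010: Fri (+1)  2011: Sat (+1)  2012: Mon (+2)  … (19 more years) …
  2032: Fri (+2)  2033: Sat (+1)  2034: Sun (+1)  2035: Mon (+1)  2036: Wed (+2) ✓
  2037: Thu (+1)  2038: Fri (+1)  2039: Sat (+1)  2040: Mon (+2)  2041: Tue (+1)
  2042: Wed (+1) ✓  2043: Thu (+1)  2044: Sat (+2)  2045: Sun (+1)
Wednesday years: 2003, 2008, 2014, 2025, 2031, 2036, 2042 — 7 in total.

7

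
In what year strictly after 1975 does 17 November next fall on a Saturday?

1979

From one year to the next, a fixed date's weekday advances by 1, or by 2 when a Feb 29 lies between the two dates.
1975: November 17 is Monday.
1976: Wednesday (+2)
1977: Thursday (+1)
1978: Friday (+1)
1979: Saturday (+1)
17 November falls on a Saturday in 1979.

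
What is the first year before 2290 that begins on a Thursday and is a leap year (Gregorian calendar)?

2280

Jan 1 advances by 2 weekdays after a leap year and by 1 after a common year.
2290: Jan 1 is Wednesday.
2289: Tuesday
2288: Sunday (leap)
2287: Saturday
2286: Friday
2285: Thursday
2284: Tuesday (leap)
2283: Monday
2282: Sunday
2281: Saturday
2280: Thursday (leap)
2280 begins on a Thursday and is a leap year.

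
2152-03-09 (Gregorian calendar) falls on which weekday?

January 1, 2152 is a Saturday.
March 9 is day 69 of the year, i.e. 68 days after Jan 1.
68 mod 7 = 5, so advance 5 weekdays from Saturday: Thursday.

Thursday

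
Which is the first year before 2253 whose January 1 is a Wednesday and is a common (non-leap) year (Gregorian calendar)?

Jan 1 advances by 2 weekdays after a leap year and by 1 after a common year.
2253: Jan 1 is Saturday.
2252: Thursday (leap)
2251: Wednesday
2251 begins on a Wednesday and is a common year.

2251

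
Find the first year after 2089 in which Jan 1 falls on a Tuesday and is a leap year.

2092

Jan 1 advances by 2 weekdays after a leap year and by 1 after a common year.
2089: Jan 1 is Saturday.
2090: Sunday
2091: Monday
2092: Tuesday (leap)
2092 begins on a Tuesday and is a leap year.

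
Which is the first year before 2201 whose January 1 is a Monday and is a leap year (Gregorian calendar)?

Jan 1 advances by 2 weekdays after a leap year and by 1 after a common year.
2201: Jan 1 is Thursday.
2200: Wednesday
2199: Tuesday
2198: Monday
2197: Sunday
2196: Friday (leap)
2195: Thursday
2194: Wednesday
2193: Tuesday
2192: Sunday (leap)
2191: Saturday
2190: Friday
2189: Thursday
2188: Tuesday (leap)
2187: Monday
2186: Sunday
2185: Saturday
2184: Thursday (leap)
2183: Wednesday
2182: Tuesday
2181: Monday
2180: Saturday (leap)
2179: Friday
2178: Thursday
2177: Wednesday
2176: Monday (leap)
2176 begins on a Monday and is a leap year.

2176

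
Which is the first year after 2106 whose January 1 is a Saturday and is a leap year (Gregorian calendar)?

2124

Jan 1 advances by 2 weekdays after a leap year and by 1 after a common year.
2106: Jan 1 is Friday.
2107: Saturday
2108: Sunday (leap)
2109: Tuesday
2110: Wednesday
2111: Thursday
2112: Friday (leap)
2113: Sunday
2114: Monday
2115: Tuesday
2116: Wednesday (leap)
2117: Friday
2118: Saturday
2119: Sunday
2120: Monday (leap)
2121: Wednesday
2122: Thursday
2123: Friday
2124: Saturday (leap)
2124 begins on a Saturday and is a leap year.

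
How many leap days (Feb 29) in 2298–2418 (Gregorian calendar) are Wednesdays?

4

Leap years in 2298–2418: 29 of them.
Feb 29 weekday advances by 5 (mod 7) from one leap year to the next four years later (or differs when a century non-leap intervenes).
Leap-day weekdays: 2304:Mon 2308:Sat 2312:Thu 2316:Tue 2320:Sun 2324:Fri 2328:Wed✓ 2332:Mon 2336:Sat 2340:Thu 2344:Tue 2348:Sun 2352:Fri …(3 more)… 2368:Thu 2372:Tue 2376:Sun 2380:Fri 2384:Wed✓ 2388:Mon 2392:Sat 2396:Thu 2400:Tue 2404:Sun 2408:Fri 2412:Wed✓ 2416:Mon
Wednesday: 2328, 2356, 2384, 2412 → 4.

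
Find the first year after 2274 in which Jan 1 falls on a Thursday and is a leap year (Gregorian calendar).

Jan 1 advances by 2 weekdays after a leap year and by 1 after a common year.
2274: Jan 1 is Thursday.
2275: Friday
2276: Saturday (leap)
2277: Monday
2278: Tuesday
2279: Wednesday
2280: Thursday (leap)
2280 begins on a Thursday and is a leap year.

2280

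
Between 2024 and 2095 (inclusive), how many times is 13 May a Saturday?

Track 13 May's weekday year by year (advancing +1, or +2 across a Feb 29):
  2024: Mon  2025: Tue (+1)  2026: Wed (+1)  2027: Thu (+1)  2028: Sat (+2) ✓
  2029: Sun (+1)  2030: Mon (+1)  2031: Tue (+1)  2032: Thu (+2)  2033: Fri (+1)
  2034: Sat (+1) ✓  2035: Sun (+1)  2036: Tue (+2)  2037: Wed (+1)  … (44 more years) …
  2082: Wed (+1)  2083: Thu (+1)  2084: Sat (+2) ✓  2085: Sun (+1)  2086: Mon (+1)
  2087: Tue (+1)  2088: Thu (+2)  2089: Fri (+1)  2090: Sat (+1) ✓  2091: Sun (+1)
  2092: Tue (+2)  2093: Wed (+1)  2094: Thu (+1)  2095: Fri (+1)
Saturday years: 2028, 2034, 2045, 2051, 2056, 2062, 2073, 2079, 2084, 2090 — 10 in total.

10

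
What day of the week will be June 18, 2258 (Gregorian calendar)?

Friday

January 1, 2258 is a Friday.
June 18 is day 169 of the year, i.e. 168 days after Jan 1.
168 mod 7 = 0, so advance 0 weekdays from Friday: Friday.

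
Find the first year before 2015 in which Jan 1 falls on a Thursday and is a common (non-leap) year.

Jan 1 advances by 2 weekdays after a leap year and by 1 after a common year.
2015: Jan 1 is Thursday.
2014: Wednesday
2013: Tuesday
2012: Sunday (leap)
2011: Saturday
2010: Friday
2009: Thursday
2009 begins on a Thursday and is a common year.

2009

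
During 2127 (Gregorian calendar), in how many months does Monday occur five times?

A month of length L has five Mondays iff its first Monday is on day ≤ L−28 (so day 1–3 in a 31-day month, 1–2 in a 30-day month, day 1 in a leap February).
Checking each month of 2127: Jan starts Wed (31d); Feb starts Sat (28d); Mar starts Sat (31d) ✓; Apr starts Tue (30d); May starts Thu (31d); Jun starts Sun (30d) ✓; Jul starts Tue (31d); Aug starts Fri (31d); Sep starts Mon (30d) ✓; Oct starts Wed (31d); Nov starts Sat (30d); Dec starts Mon (31d) ✓.
Five-Monday months: March, June, September, December → 4.

4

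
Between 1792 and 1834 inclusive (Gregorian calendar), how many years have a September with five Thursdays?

September has 30 days; it has five Thursdays when Thursday falls among the first (month-length − 28) days — i.e. when September 1 is one of Thursday/Wednesday.
September 1 by year: 1792:Sat 1793:Sun 1794:Mon 1795:Tue 1796:Thu✓ 1797:Fri 1798:Sat 1799:Sun 1800:Mon 1801:Tue 1802:Wed✓ 1803:Thu✓ 1804:Sat 1805:Sun 1806:Mon …(13 more)… 1820:Fri 1821:Sat 1822:Sun 1823:Mon 1824:Wed✓ 1825:Thu✓ 1826:Fri 1827:Sat 1828:Mon 1829:Tue 1830:Wed✓ 1831:Thu✓ 1832:Sat 1833:Sun 1834:Mon
Years with five Thursdays: 1796, 1802, 1803, 1808, 1813, 1814, 1819, 1824, 1825, 1830, 1831 → 11.

11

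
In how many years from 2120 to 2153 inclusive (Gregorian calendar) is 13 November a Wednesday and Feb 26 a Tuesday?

Check each year's weekday for 13 November and Feb 26:
  2120: Wed/Mon  2121: Thu/Wed  2122: Fri/Thu  2123: Sat/Fri  2124: Mon/Sat  2125: Tue/Mon  2126: Wed/Tue ✓  2127: Thu/Wed  2128: Sat/Thu  2129: Sun/Sat  2130: Mon/Sun  2131: Tue/Mon  2132: Thu/Tue  2133: Fri/Thu  …(6 more)…  2140: Sun/Fri  2141: Mon/Sun  2142: Tue/Mon  2143: Wed/Tue ✓  2144: Fri/Wed  2145: Sat/Fri  2146: Sun/Sat  2147: Mon/Sun  2148: Wed/Mon  2149: Thu/Wed  2150: Fri/Thu  2151: Sat/Fri  2152: Mon/Sat  2153: Tue/Mon
Both conditions hold in: 2126, 2137, 2143 — 3.

3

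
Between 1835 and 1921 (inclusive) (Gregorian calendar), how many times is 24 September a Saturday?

13

Track 24 September's weekday year by year (advancing +1, or +2 across a Feb 29):
  1835: Thu  1836: Sat (+2) ✓  1837: Sun (+1)  1838: Mon (+1)  1839: Tue (+1)
  1840: Thu (+2)  1841: Fri (+1)  1842: Sat (+1) ✓  1843: Sun (+1)  1844: Tue (+2)
  1845: Wed (+1)  1846: Thu (+1)  1847: Fri (+1)  1848: Sun (+2)  … (59 more years) …
  1908: Thu (+2)  1909: Fri (+1)  1910: Sat (+1) ✓  1911: Sun (+1)  1912: Tue (+2)
  1913: Wed (+1)  1914: Thu (+1)  1915: Fri (+1)  1916: Sun (+2)  1917: Mon (+1)
  1918: Tue (+1)  1919: Wed (+1)  1920: Fri (+2)  1921: Sat (+1) ✓
Saturday years: 1836, 1842, 1853, 1859, 1864, 1870, 1881, 1887, 1892, 1898, 1904, 1910, 1921 — 13 in total.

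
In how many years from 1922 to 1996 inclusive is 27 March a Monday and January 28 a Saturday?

Check each year's weekday for 27 March and January 28:
  1922: Mon/Sat ✓  1923: Tue/Sun  1924: Thu/Mon  1925: Fri/Wed  1926: Sat/Thu  1927: Sun/Fri  1928: Tue/Sat  1929: Wed/Mon  1930: Thu/Tue  1931: Fri/Wed  1932: Sun/Thu  1933: Mon/Sat ✓  1934: Tue/Sun  1935: Wed/Mon  …(47 more)…  1983: Sun/Fri  1984: Tue/Sat  1985: Wed/Mon  1986: Thu/Tue  1987: Fri/Wed  1988: Sun/Thu  1989: Mon/Sat ✓  1990: Tue/Sun  1991: Wed/Mon  1992: Fri/Tue  1993: Sat/Thu  1994: Sun/Fri  1995: Mon/Sat ✓  1996: Wed/Sun
Both conditions hold in: 1922, 1933, 1939, 1950, 1961, 1967, 1978, 1989, 1995 — 9.

9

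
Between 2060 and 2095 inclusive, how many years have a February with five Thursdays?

1

February has 28 days (29 in leap years); it has five Thursdays when Thursday falls among the first (month-length − 28) days — i.e. when February 1 is Thursday in a leap year (never in a common year).
February 1 by year: 2060:Sun 2061:Tue 2062:Wed 2063:Thu 2064:Fri 2065:Sun 2066:Mon 2067:Tue 2068:Wed 2069:Fri 2070:Sat 2071:Sun 2072:Mon 2073:Wed 2074:Thu …(6 more)… 2081:Sat 2082:Sun 2083:Mon 2084:Tue 2085:Thu 2086:Fri 2087:Sat 2088:Sun 2089:Tue 2090:Wed 2091:Thu 2092:Fri 2093:Sun 2094:Mon 2095:Tue
Years with five Thursdays: 2080 → 1.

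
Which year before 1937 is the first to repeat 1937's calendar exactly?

Two years share a calendar iff Jan 1 falls on the same weekday and both are leap or both are common. 1937: Jan 1 is Friday, common year.
1936: Jan 1 Wednesday, leap
1935: Jan 1 Tuesday, common
1934: Jan 1 Monday, common
1933: Jan 1 Sunday, common
1932: Jan 1 Friday, leap
1931: Jan 1 Thursday, common
1930: Jan 1 Wednesday, common
1929: Jan 1 Tuesday, common
1928: Jan 1 Sunday, leap
1927: Jan 1 Saturday, common
1926: Jan 1 Friday, common
1926 matches on both conditions.

1926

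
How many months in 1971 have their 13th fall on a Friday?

Check the 13th of each month of 1971: Jan 13: Wed, Feb 13: Sat, Mar 13: Sat, Apr 13: Tue, May 13: Thu, Jun 13: Sun, Jul 13: Tue, Aug 13: Fri, Sep 13: Mon, Oct 13: Wed, Nov 13: Sat, Dec 13: Mon.
Friday occurs in August — 1 month.

1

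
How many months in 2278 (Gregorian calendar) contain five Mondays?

4

A month of length L has five Mondays iff its first Monday is on day ≤ L−28 (so day 1–3 in a 31-day month, 1–2 in a 30-day month, day 1 in a leap February).
Checking each month of 2278: Jan starts Tue (31d); Feb starts Fri (28d); Mar starts Fri (31d); Apr starts Mon (30d) ✓; May starts Wed (31d); Jun starts Sat (30d); Jul starts Mon (31d) ✓; Aug starts Thu (31d); Sep starts Sun (30d) ✓; Oct starts Tue (31d); Nov starts Fri (30d); Dec starts Sun (31d) ✓.
Five-Monday months: April, July, September, December → 4.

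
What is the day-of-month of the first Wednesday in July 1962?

4

July 1, 1962 is a Sunday, so the first Wednesday is the 4th.
The first Wednesday is 4 + 0 = 4.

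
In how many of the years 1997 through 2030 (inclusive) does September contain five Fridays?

9

September has 30 days; it has five Fridays when Friday falls among the first (month-length − 28) days — i.e. when September 1 is one of Friday/Thursday.
September 1 by year: 1997:Mon 1998:Tue 1999:Wed 2000:Fri✓ 2001:Sat 2002:Sun 2003:Mon 2004:Wed 2005:Thu✓ 2006:Fri✓ 2007:Sat 2008:Mon 2009:Tue 2010:Wed 2011:Thu✓ …(4 more)… 2016:Thu✓ 2017:Fri✓ 2018:Sat 2019:Sun 2020:Tue 2021:Wed 2022:Thu✓ 2023:Fri✓ 2024:Sun 2025:Mon 2026:Tue 2027:Wed 2028:Fri✓ 2029:Sat 2030:Sun
Years with five Fridays: 2000, 2005, 2006, 2011, 2016, 2017, 2022, 2023, 2028 → 9.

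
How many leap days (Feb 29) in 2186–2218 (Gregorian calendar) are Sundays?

Leap years in 2186–2218: 7 of them.
Feb 29 weekday advances by 5 (mod 7) from one leap year to the next four years later (or differs when a century non-leap intervenes).
Leap-day weekdays: 2188:Fri 2192:Wed 2196:Mon 2204:Wed 2208:Mon 2212:Sat 2216:Thu
Sunday: none → 0.

0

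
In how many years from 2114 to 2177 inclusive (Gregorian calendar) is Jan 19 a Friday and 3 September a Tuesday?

3

Check each year's weekday for Jan 19 and 3 September:
  2114: Fri/Mon  2115: Sat/Tue  2116: Sun/Thu  2117: Tue/Fri  2118: Wed/Sat  2119: Thu/Sun  2120: Fri/Tue ✓  2121: Sun/Wed  2122: Mon/Thu  2123: Tue/Fri  2124: Wed/Sun  2125: Fri/Mon  2126: Sat/Tue  2127: Sun/Wed  …(36 more)…  2164: Thu/Mon  2165: Sat/Tue  2166: Sun/Wed  2167: Mon/Thu  2168: Tue/Sat  2169: Thu/Sun  2170: Fri/Mon  2171: Sat/Tue  2172: Sun/Thu  2173: Tue/Fri  2174: Wed/Sat  2175: Thu/Sun  2176: Fri/Tue ✓  2177: Sun/Wed
Both conditions hold in: 2120, 2148, 2176 — 3.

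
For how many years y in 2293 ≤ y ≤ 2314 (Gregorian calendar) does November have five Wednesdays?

November has 30 days; it has five Wednesdays when Wednesday falls among the first (month-length − 28) days — i.e. when November 1 is one of Wednesday/Tuesday.
November 1 by year: 2293:Wed✓ 2294:Thu 2295:Fri 2296:Sun 2297:Mon 2298:Tue✓ 2299:Wed✓ 2300:Thu 2301:Fri 2302:Sat 2303:Sun 2304:Tue✓ 2305:Wed✓ 2306:Thu 2307:Fri 2308:Sun 2309:Mon 2310:Tue✓ 2311:Wed✓ 2312:Fri 2313:Sat 2314:Sun
Years with five Wednesdays: 2293, 2298, 2299, 2304, 2305, 2310, 2311 → 7.

7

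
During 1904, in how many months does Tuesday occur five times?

A month of length L has five Tuesdays iff its first Tuesday is on day ≤ L−28 (so day 1–3 in a 31-day month, 1–2 in a 30-day month, day 1 in a leap February).
Checking each month of 1904: Jan starts Fri (31d); Feb starts Mon (29d); Mar starts Tue (31d) ✓; Apr starts Fri (30d); May starts Sun (31d) ✓; Jun starts Wed (30d); Jul starts Fri (31d); Aug starts Mon (31d) ✓; Sep starts Thu (30d); Oct starts Sat (31d); Nov starts Tue (30d) ✓; Dec starts Thu (31d).
Five-Tuesday months: March, May, August, November → 4.

4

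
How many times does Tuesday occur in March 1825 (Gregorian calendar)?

5

March 1825 has 31 days and begins on Tuesday.
The first Tuesday is March 1.
Tuesdays fall on 1, 8, 15, 22, 29 — that's 5.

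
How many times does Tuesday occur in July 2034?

July 2034 has 31 days and begins on Saturday.
The first Tuesday is July 4.
Tuesdays fall on 4, 11, 18, 25 — that's 4.

4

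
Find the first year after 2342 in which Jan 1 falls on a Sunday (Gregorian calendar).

Jan 1 advances by 2 weekdays after a leap year and by 1 after a common year.
2342: Jan 1 is Thursday.
2343: Friday
2344: Saturday (leap)
2345: Monday
2346: Tuesday
2347: Wednesday
2348: Thursday (leap)
2349: Saturday
2350: Sunday
2350 begins on a Sunday

2350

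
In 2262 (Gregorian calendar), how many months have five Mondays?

4

A month of length L has five Mondays iff its first Monday is on day ≤ L−28 (so day 1–3 in a 31-day month, 1–2 in a 30-day month, day 1 in a leap February).
Checking each month of 2262: Jan starts Wed (31d); Feb starts Sat (28d); Mar starts Sat (31d) ✓; Apr starts Tue (30d); May starts Thu (31d); Jun starts Sun (30d) ✓; Jul starts Tue (31d); Aug starts Fri (31d); Sep starts Mon (30d) ✓; Oct starts Wed (31d); Nov starts Sat (30d); Dec starts Mon (31d) ✓.
Five-Monday months: March, June, September, December → 4.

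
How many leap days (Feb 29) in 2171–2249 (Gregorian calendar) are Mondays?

Leap years in 2171–2249: 19 of them.
Feb 29 weekday advances by 5 (mod 7) from one leap year to the next four years later (or differs when a century non-leap intervenes).
Leap-day weekdays: 2172:Sat 2176:Thu 2180:Tue 2184:Sun 2188:Fri 2192:Wed 2196:Mon✓ 2204:Wed 2208:Mon✓ 2212:Sat 2216:Thu 2220:Tue 2224:Sun 2228:Fri 2232:Wed 2236:Mon✓ 2240:Sat 2244:Thu 2248:Tue
Monday: 2196, 2208, 2236 → 3.

3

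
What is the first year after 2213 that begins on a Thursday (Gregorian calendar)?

2218

Jan 1 advances by 2 weekdays after a leap year and by 1 after a common year.
2213: Jan 1 is Friday.
2214: Saturday
2215: Sunday
2216: Monday (leap)
2217: Wednesday
2218: Thursday
2218 begins on a Thursday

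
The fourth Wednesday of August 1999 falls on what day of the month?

August 1, 1999 is a Sunday, so the first Wednesday is the 4th.
The fourth Wednesday is 4 + 21 = 25.

25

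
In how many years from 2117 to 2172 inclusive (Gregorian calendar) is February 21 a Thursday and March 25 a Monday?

6

Check each year's weekday for February 21 and March 25:
  2117: Sun/Thu  2118: Mon/Fri  2119: Tue/Sat  2120: Wed/Mon  2121: Fri/Tue  2122: Sat/Wed  2123: Sun/Thu  2124: Mon/Sat  2125: Wed/Sun  2126: Thu/Mon ✓  2127: Fri/Tue  2128: Sat/Thu  2129: Mon/Fri  2130: Tue/Sat  …(28 more)…  2159: Wed/Sun  2160: Thu/Tue  2161: Sat/Wed  2162: Sun/Thu  2163: Mon/Fri  2164: Tue/Sun  2165: Thu/Mon ✓  2166: Fri/Tue  2167: Sat/Wed  2168: Sun/Fri  2169: Tue/Sat  2170: Wed/Sun  2171: Thu/Mon ✓  2172: Fri/Wed
Both conditions hold in: 2126, 2137, 2143, 2154, 2165, 2171 — 6.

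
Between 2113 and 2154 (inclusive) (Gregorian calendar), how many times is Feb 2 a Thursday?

6

Track Feb 2's weekday year by year (advancing +1, or +2 across a Feb 29):
  2113: Thu ✓  2114: Fri (+1)  2115: Sat (+1)  2116: Sun (+1)  2117: Tue (+2)
  2118: Wed (+1)  2119: Thu (+1) ✓  2120: Fri (+1)  2121: Sun (+2)  2122: Mon (+1)
  2123: Tue (+1)  2124: Wed (+1)  2125: Fri (+2)  2126: Sat (+1)  … (14 more years) …
  2141: Thu (+2) ✓  2142: Fri (+1)  2143: Sat (+1)  2144: Sun (+1)  2145: Tue (+2)
  2146: Wed (+1)  2147: Thu (+1) ✓  2148: Fri (+1)  2149: Sun (+2)  2150: Mon (+1)
  2151: Tue (+1)  2152: Wed (+1)  2153: Fri (+2)  2154: Sat (+1)
Thursday years: 2113, 2119, 2130, 2136, 2141, 2147 — 6 in total.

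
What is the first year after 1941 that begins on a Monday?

Jan 1 advances by 2 weekdays after a leap year and by 1 after a common year.
1941: Jan 1 is Wednesday.
1942: Thursday
1943: Friday
1944: Saturday (leap)
1945: Monday
1945 begins on a Monday

1945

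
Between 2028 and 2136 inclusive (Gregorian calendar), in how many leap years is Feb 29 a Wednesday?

Leap years in 2028–2136: 27 of them.
Feb 29 weekday advances by 5 (mod 7) from one leap year to the next four years later (or differs when a century non-leap intervenes).
Leap-day weekdays: 2028:Tue 2032:Sun 2036:Fri 2040:Wed✓ 2044:Mon 2048:Sat 2052:Thu 2056:Tue 2060:Sun 2064:Fri 2068:Wed✓ 2072:Mon 2076:Sat 2080:Thu 2084:Tue 2088:Sun 2092:Fri 2096:Wed✓ 2104:Fri 2108:Wed✓ 2112:Mon 2116:Sat 2120:Thu 2124:Tue 2128:Sun 2132:Fri 2136:Wed✓
Wednesday: 2040, 2068, 2096, 2108, 2136 → 5.

5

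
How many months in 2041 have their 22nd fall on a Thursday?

1

Check the 22nd of each month of 2041: Jan 22: Tue, Feb 22: Fri, Mar 22: Fri, Apr 22: Mon, May 22: Wed, Jun 22: Sat, Jul 22: Mon, Aug 22: Thu, Sep 22: Sun, Oct 22: Tue, Nov 22: Fri, Dec 22: Sun.
Thursday occurs in August — 1 month.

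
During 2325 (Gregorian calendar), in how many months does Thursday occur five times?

5

A month of length L has five Thursdays iff its first Thursday is on day ≤ L−28 (so day 1–3 in a 31-day month, 1–2 in a 30-day month, day 1 in a leap February).
Checking each month of 2325: Jan starts Thu (31d) ✓; Feb starts Sun (28d); Mar starts Sun (31d); Apr starts Wed (30d) ✓; May starts Fri (31d); Jun starts Mon (30d); Jul starts Wed (31d) ✓; Aug starts Sat (31d); Sep starts Tue (30d); Oct starts Thu (31d) ✓; Nov starts Sun (30d); Dec starts Tue (31d) ✓.
Five-Thursday months: January, April, July, October, December → 5.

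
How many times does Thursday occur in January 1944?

January 1944 has 31 days and begins on Saturday.
The first Thursday is January 6.
Thursdays fall on 6, 13, 20, 27 — that's 4.

4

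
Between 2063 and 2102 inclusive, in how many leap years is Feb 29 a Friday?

2

Leap years in 2063–2102: 9 of them.
Feb 29 weekday advances by 5 (mod 7) from one leap year to the next four years later (or differs when a century non-leap intervenes).
Leap-day weekdays: 2064:Fri✓ 2068:Wed 2072:Mon 2076:Sat 2080:Thu 2084:Tue 2088:Sun 2092:Fri✓ 2096:Wed
Friday: 2064, 2092 → 2.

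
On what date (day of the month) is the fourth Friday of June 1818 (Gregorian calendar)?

June 1, 1818 is a Monday, so the first Friday is the 5th.
The fourth Friday is 5 + 21 = 26.

26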